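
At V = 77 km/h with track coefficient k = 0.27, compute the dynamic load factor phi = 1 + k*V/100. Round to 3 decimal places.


phi = 1 + k * V / 100
phi = 1 + 0.27 * 77 / 100
phi = 1 + 0.2079
phi = 1.208

1.208


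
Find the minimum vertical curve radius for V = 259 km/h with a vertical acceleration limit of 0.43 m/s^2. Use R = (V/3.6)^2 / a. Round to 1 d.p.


Convert speed: V = 259 / 3.6 = 71.9444 m/s
V^2 = 5176.0031 m^2/s^2
R_v = 5176.0031 / 0.43
R_v = 12037.2 m

12037.2


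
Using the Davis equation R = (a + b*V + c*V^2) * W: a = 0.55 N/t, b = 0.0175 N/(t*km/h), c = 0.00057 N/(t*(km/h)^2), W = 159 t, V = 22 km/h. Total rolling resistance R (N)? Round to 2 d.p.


b*V = 0.0175 * 22 = 0.385
c*V^2 = 0.00057 * 484 = 0.27588
R_per_t = 0.55 + 0.385 + 0.27588 = 1.21088 N/t
R_total = 1.21088 * 159 = 192.53 N

192.53


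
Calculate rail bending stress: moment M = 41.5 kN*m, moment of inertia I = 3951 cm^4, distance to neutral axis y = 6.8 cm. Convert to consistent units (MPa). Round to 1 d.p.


Convert units:
M = 41.5 kN*m = 41500000 N*mm
y = 6.8 cm = 68 mm
I = 3951 cm^4 = 39510000 mm^4
sigma = 41500000 * 68 / 39510000
sigma = 71.4 MPa

71.4


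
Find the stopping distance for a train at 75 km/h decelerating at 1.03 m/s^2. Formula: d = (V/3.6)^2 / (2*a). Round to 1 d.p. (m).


Convert speed: V = 75 / 3.6 = 20.8333 m/s
V^2 = 434.0278
d = 434.0278 / (2 * 1.03)
d = 434.0278 / 2.06
d = 210.7 m

210.7


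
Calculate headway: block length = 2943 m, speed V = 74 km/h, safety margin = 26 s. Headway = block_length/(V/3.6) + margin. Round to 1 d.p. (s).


V = 74 / 3.6 = 20.5556 m/s
Block traversal time = 2943 / 20.5556 = 143.173 s
Headway = 143.173 + 26
Headway = 169.2 s

169.2


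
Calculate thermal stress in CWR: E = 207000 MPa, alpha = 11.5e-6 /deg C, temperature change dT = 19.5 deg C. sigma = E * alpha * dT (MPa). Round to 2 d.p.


sigma = E * alpha * dT
sigma = 207000 * 11.5e-6 * 19.5
sigma = 2.3805 * 19.5
sigma = 46.42 MPa

46.42


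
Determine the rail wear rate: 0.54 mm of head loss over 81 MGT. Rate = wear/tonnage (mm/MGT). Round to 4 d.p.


Wear rate = total wear / cumulative tonnage
Rate = 0.54 / 81
Rate = 0.0067 mm/MGT

0.0067


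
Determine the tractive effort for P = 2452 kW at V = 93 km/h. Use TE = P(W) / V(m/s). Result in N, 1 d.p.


Convert: P = 2452 kW = 2452000 W
V = 93 / 3.6 = 25.8333 m/s
TE = 2452000 / 25.8333
TE = 94916.1 N

94916.1


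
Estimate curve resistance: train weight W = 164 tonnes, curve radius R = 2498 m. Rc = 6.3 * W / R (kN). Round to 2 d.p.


Rc = 6.3 * W / R
Rc = 6.3 * 164 / 2498
Rc = 1033.2 / 2498
Rc = 0.41 kN

0.41


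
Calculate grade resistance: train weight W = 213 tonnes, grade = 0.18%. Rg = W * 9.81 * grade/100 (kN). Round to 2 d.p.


Rg = W * 9.81 * grade / 100
Rg = 213 * 9.81 * 0.18 / 100
Rg = 2089.53 * 0.0018
Rg = 3.76 kN

3.76


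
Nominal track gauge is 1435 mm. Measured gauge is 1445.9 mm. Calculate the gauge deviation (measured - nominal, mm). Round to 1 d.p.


Deviation = measured - nominal
Deviation = 1445.9 - 1435
Deviation = 10.9 mm

10.9


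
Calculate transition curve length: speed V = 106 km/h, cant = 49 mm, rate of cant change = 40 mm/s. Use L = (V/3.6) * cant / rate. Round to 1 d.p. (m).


Convert speed: V = 106 / 3.6 = 29.4444 m/s
L = 29.4444 * 49 / 40
L = 1442.7778 / 40
L = 36.1 m

36.1


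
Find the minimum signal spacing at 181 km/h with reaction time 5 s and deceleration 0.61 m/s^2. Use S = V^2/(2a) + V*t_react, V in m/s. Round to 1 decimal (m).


V = 181 / 3.6 = 50.2778 m/s
Braking distance = 50.2778^2 / (2*0.61) = 2072.0122 m
Sighting distance = 50.2778 * 5 = 251.3889 m
S = 2072.0122 + 251.3889 = 2323.4 m

2323.4


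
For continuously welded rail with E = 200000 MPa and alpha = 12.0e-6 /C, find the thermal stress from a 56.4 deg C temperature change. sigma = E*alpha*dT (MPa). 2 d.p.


sigma = E * alpha * dT
sigma = 200000 * 12.0e-6 * 56.4
sigma = 2.4 * 56.4
sigma = 135.36 MPa

135.36


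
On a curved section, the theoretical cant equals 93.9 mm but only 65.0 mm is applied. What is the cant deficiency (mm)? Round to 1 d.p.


Cant deficiency = equilibrium cant - actual cant
CD = 93.9 - 65.0
CD = 28.9 mm

28.9


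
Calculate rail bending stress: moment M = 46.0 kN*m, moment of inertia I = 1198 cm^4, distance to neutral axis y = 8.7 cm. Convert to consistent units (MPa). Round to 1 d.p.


Convert units:
M = 46.0 kN*m = 46000000 N*mm
y = 8.7 cm = 87 mm
I = 1198 cm^4 = 11980000 mm^4
sigma = 46000000 * 87 / 11980000
sigma = 334.1 MPa

334.1


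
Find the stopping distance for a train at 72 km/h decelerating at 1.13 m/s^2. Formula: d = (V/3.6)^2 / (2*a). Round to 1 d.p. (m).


Convert speed: V = 72 / 3.6 = 20.0 m/s
V^2 = 400.0
d = 400.0 / (2 * 1.13)
d = 400.0 / 2.26
d = 177.0 m

177.0


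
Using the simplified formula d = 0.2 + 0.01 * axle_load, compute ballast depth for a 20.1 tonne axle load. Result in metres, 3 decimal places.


d = 0.2 + 0.01 * 20.1
d = 0.2 + 0.201
d = 0.401 m

0.401


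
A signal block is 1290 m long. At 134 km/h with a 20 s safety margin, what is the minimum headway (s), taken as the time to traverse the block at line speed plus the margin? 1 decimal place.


V = 134 / 3.6 = 37.2222 m/s
Block traversal time = 1290 / 37.2222 = 34.6567 s
Headway = 34.6567 + 20
Headway = 54.7 s

54.7


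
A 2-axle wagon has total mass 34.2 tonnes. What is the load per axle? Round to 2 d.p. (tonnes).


Load per axle = total weight / number of axles
Load = 34.2 / 2
Load = 17.10 tonnes

17.10


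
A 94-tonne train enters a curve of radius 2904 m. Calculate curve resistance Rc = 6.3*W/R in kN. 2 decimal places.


Rc = 6.3 * W / R
Rc = 6.3 * 94 / 2904
Rc = 592.2 / 2904
Rc = 0.20 kN

0.20


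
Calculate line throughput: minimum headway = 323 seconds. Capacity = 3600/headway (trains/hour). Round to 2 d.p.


Capacity = 3600 / headway
Capacity = 3600 / 323
Capacity = 11.15 trains/hour

11.15


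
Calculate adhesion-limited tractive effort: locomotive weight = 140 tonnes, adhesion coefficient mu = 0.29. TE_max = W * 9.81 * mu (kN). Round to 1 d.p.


TE_max = W * g * mu
TE_max = 140 * 9.81 * 0.29
TE_max = 1373.4 * 0.29
TE_max = 398.3 kN

398.3


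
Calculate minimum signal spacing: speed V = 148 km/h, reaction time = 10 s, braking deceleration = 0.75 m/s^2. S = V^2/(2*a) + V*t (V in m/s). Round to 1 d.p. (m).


V = 148 / 3.6 = 41.1111 m/s
Braking distance = 41.1111^2 / (2*0.75) = 1126.749 m
Sighting distance = 41.1111 * 10 = 411.1111 m
S = 1126.749 + 411.1111 = 1537.9 m

1537.9


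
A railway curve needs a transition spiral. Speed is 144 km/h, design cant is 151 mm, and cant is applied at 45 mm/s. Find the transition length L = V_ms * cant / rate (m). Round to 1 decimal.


Convert speed: V = 144 / 3.6 = 40.0 m/s
L = 40.0 * 151 / 45
L = 6040.0 / 45
L = 134.2 m

134.2


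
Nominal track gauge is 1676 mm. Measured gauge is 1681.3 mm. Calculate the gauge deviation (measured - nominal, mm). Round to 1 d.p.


Deviation = measured - nominal
Deviation = 1681.3 - 1676
Deviation = 5.3 mm

5.3


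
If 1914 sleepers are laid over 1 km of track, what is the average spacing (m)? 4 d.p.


Spacing = 1000 m / number of sleepers
Spacing = 1000 / 1914
Spacing = 0.5225 m

0.5225


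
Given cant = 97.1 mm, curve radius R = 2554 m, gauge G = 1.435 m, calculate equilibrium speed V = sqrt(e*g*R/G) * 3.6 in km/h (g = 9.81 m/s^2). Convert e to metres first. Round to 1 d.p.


Convert cant: e = 97.1 mm = 0.0971 m
V_ms = sqrt(0.0971 * 9.81 * 2554 / 1.435)
V_ms = sqrt(1695.34164) = 41.1745 m/s
V = 41.1745 * 3.6 = 148.2 km/h

148.2


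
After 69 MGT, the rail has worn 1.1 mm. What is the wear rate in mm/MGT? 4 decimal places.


Wear rate = total wear / cumulative tonnage
Rate = 1.1 / 69
Rate = 0.0159 mm/MGT

0.0159


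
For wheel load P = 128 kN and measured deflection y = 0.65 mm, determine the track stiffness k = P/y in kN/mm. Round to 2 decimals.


Track stiffness k = P / y
k = 128 / 0.65
k = 196.92 kN/mm

196.92


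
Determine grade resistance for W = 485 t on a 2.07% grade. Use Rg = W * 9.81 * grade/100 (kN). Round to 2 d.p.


Rg = W * 9.81 * grade / 100
Rg = 485 * 9.81 * 2.07 / 100
Rg = 4757.85 * 0.0207
Rg = 98.49 kN

98.49


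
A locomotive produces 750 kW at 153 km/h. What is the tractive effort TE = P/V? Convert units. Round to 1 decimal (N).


Convert: P = 750 kW = 750000 W
V = 153 / 3.6 = 42.5 m/s
TE = 750000 / 42.5
TE = 17647.1 N

17647.1


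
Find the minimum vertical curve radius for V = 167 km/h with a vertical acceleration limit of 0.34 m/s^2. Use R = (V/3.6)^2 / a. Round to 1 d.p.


Convert speed: V = 167 / 3.6 = 46.3889 m/s
V^2 = 2151.929 m^2/s^2
R_v = 2151.929 / 0.34
R_v = 6329.2 m

6329.2


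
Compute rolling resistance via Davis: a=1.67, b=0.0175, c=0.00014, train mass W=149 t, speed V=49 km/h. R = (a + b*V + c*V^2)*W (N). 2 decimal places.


b*V = 0.0175 * 49 = 0.8575
c*V^2 = 0.00014 * 2401 = 0.33614
R_per_t = 1.67 + 0.8575 + 0.33614 = 2.86364 N/t
R_total = 2.86364 * 149 = 426.68 N

426.68


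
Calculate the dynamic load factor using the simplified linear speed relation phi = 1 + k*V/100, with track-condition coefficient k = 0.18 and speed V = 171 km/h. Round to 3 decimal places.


phi = 1 + k * V / 100
phi = 1 + 0.18 * 171 / 100
phi = 1 + 0.3078
phi = 1.308

1.308


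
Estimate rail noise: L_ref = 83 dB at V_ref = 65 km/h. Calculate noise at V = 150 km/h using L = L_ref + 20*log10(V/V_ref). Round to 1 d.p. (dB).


V/V_ref = 150 / 65 = 2.307692
log10(2.307692) = 0.363178
20 * 0.363178 = 7.2636
L = 83 + 7.2636 = 90.3 dB

90.3


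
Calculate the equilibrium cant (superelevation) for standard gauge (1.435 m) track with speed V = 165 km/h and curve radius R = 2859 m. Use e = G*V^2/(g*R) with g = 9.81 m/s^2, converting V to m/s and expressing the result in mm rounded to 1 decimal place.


Convert speed: V = 165 / 3.6 = 45.8333 m/s
Apply formula: e = 1.435 * 45.8333^2 / (9.81 * 2859)
e = 1.435 * 2100.6944 / 28046.79
e = 0.107481 m = 107.5 mm

107.5


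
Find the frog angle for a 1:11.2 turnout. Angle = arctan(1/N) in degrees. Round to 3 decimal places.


1/N = 1/11.2 = 0.089286
angle = arctan(0.089286) = 0.08905 rad
angle = 0.08905 * 180/pi = 5.102 degrees

5.102


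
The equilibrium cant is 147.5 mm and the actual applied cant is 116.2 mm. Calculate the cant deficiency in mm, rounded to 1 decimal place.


Cant deficiency = equilibrium cant - actual cant
CD = 147.5 - 116.2
CD = 31.3 mm

31.3


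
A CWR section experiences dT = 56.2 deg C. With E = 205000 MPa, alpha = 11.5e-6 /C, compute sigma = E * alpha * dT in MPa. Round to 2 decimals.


sigma = E * alpha * dT
sigma = 205000 * 11.5e-6 * 56.2
sigma = 2.3575 * 56.2
sigma = 132.49 MPa

132.49


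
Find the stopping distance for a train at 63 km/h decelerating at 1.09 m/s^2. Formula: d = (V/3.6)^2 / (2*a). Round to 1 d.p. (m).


Convert speed: V = 63 / 3.6 = 17.5 m/s
V^2 = 306.25
d = 306.25 / (2 * 1.09)
d = 306.25 / 2.18
d = 140.5 m

140.5


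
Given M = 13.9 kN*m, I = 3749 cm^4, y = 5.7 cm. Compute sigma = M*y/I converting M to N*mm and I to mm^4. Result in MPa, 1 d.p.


Convert units:
M = 13.9 kN*m = 13900000 N*mm
y = 5.7 cm = 57 mm
I = 3749 cm^4 = 37490000 mm^4
sigma = 13900000 * 57 / 37490000
sigma = 21.1 MPa

21.1


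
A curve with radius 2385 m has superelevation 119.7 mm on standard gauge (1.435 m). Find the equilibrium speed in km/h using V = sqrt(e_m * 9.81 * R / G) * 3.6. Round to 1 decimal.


Convert cant: e = 119.7 mm = 0.1197 m
V_ms = sqrt(0.1197 * 9.81 * 2385 / 1.435)
V_ms = sqrt(1951.639683) = 44.1774 m/s
V = 44.1774 * 3.6 = 159.0 km/h

159.0


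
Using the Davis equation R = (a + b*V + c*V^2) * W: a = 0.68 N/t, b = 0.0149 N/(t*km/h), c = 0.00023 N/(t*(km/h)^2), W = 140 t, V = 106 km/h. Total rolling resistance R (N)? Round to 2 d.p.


b*V = 0.0149 * 106 = 1.5794
c*V^2 = 0.00023 * 11236 = 2.58428
R_per_t = 0.68 + 1.5794 + 2.58428 = 4.84368 N/t
R_total = 4.84368 * 140 = 678.12 N

678.12


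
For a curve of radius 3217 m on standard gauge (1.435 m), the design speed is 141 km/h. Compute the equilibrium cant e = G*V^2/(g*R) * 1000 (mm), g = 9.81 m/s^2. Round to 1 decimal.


Convert speed: V = 141 / 3.6 = 39.1667 m/s
Apply formula: e = 1.435 * 39.1667^2 / (9.81 * 3217)
e = 1.435 * 1534.0278 / 31558.77
e = 0.069753 m = 69.8 mm

69.8


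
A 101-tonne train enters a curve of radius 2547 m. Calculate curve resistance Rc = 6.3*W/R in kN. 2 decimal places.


Rc = 6.3 * W / R
Rc = 6.3 * 101 / 2547
Rc = 636.3 / 2547
Rc = 0.25 kN

0.25


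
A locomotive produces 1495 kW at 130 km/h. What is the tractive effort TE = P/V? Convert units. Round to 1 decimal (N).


Convert: P = 1495 kW = 1495000 W
V = 130 / 3.6 = 36.1111 m/s
TE = 1495000 / 36.1111
TE = 41400.0 N

41400.0


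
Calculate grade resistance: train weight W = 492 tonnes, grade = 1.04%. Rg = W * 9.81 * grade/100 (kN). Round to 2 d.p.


Rg = W * 9.81 * grade / 100
Rg = 492 * 9.81 * 1.04 / 100
Rg = 4826.52 * 0.0104
Rg = 50.20 kN

50.20


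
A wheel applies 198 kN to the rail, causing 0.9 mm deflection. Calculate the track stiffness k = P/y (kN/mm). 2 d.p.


Track stiffness k = P / y
k = 198 / 0.9
k = 220.00 kN/mm

220.00


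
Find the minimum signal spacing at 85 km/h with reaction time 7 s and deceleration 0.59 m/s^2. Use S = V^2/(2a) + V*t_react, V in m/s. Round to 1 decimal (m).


V = 85 / 3.6 = 23.6111 m/s
Braking distance = 23.6111^2 / (2*0.59) = 472.4445 m
Sighting distance = 23.6111 * 7 = 165.2778 m
S = 472.4445 + 165.2778 = 637.7 m

637.7


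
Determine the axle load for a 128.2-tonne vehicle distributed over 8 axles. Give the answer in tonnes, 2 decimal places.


Load per axle = total weight / number of axles
Load = 128.2 / 8
Load = 16.03 tonnes

16.03


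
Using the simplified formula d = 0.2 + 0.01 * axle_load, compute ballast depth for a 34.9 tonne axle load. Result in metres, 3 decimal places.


d = 0.2 + 0.01 * 34.9
d = 0.2 + 0.349
d = 0.549 m

0.549


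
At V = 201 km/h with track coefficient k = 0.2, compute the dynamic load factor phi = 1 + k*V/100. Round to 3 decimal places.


phi = 1 + k * V / 100
phi = 1 + 0.2 * 201 / 100
phi = 1 + 0.402
phi = 1.402

1.402


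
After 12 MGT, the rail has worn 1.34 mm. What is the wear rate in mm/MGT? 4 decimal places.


Wear rate = total wear / cumulative tonnage
Rate = 1.34 / 12
Rate = 0.1117 mm/MGT

0.1117


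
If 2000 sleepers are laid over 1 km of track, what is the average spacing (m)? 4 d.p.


Spacing = 1000 m / number of sleepers
Spacing = 1000 / 2000
Spacing = 0.5000 m

0.5000


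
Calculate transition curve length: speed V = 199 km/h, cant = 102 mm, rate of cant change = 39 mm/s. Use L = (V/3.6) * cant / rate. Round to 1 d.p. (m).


Convert speed: V = 199 / 3.6 = 55.2778 m/s
L = 55.2778 * 102 / 39
L = 5638.3333 / 39
L = 144.6 m

144.6


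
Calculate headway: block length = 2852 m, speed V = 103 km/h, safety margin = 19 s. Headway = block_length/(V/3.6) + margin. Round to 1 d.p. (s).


V = 103 / 3.6 = 28.6111 m/s
Block traversal time = 2852 / 28.6111 = 99.6816 s
Headway = 99.6816 + 19
Headway = 118.7 s

118.7


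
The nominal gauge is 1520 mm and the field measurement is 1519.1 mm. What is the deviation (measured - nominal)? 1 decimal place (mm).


Deviation = measured - nominal
Deviation = 1519.1 - 1520
Deviation = -0.9 mm

-0.9


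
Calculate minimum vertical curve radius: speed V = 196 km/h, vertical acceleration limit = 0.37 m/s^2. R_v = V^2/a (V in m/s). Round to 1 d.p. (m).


Convert speed: V = 196 / 3.6 = 54.4444 m/s
V^2 = 2964.1975 m^2/s^2
R_v = 2964.1975 / 0.37
R_v = 8011.3 m

8011.3


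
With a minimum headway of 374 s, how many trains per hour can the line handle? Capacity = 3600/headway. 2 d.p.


Capacity = 3600 / headway
Capacity = 3600 / 374
Capacity = 9.63 trains/hour

9.63


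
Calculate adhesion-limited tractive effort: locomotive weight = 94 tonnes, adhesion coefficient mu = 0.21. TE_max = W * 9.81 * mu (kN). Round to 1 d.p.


TE_max = W * g * mu
TE_max = 94 * 9.81 * 0.21
TE_max = 922.14 * 0.21
TE_max = 193.6 kN

193.6


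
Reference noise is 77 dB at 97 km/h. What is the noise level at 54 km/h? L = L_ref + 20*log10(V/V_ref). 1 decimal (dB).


V/V_ref = 54 / 97 = 0.556701
log10(0.556701) = -0.254378
20 * -0.254378 = -5.0876
L = 77 + -5.0876 = 71.9 dB

71.9


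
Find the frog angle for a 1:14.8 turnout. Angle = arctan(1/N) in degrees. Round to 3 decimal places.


1/N = 1/14.8 = 0.067568
angle = arctan(0.067568) = 0.067465 rad
angle = 0.067465 * 180/pi = 3.865 degrees

3.865


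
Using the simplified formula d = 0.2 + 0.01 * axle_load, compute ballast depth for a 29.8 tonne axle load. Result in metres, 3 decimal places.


d = 0.2 + 0.01 * 29.8
d = 0.2 + 0.298
d = 0.498 m

0.498


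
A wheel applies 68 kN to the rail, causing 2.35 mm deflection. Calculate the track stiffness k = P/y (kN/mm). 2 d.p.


Track stiffness k = P / y
k = 68 / 2.35
k = 28.94 kN/mm

28.94


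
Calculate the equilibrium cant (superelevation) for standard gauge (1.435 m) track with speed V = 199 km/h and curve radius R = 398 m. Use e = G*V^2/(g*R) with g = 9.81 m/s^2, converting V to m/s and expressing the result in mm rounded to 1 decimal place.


Convert speed: V = 199 / 3.6 = 55.2778 m/s
Apply formula: e = 1.435 * 55.2778^2 / (9.81 * 398)
e = 1.435 * 3055.6327 / 3904.38
e = 1.123055 m = 1123.1 mm

1123.1


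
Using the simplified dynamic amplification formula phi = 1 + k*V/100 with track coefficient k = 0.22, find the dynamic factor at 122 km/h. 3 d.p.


phi = 1 + k * V / 100
phi = 1 + 0.22 * 122 / 100
phi = 1 + 0.2684
phi = 1.268

1.268


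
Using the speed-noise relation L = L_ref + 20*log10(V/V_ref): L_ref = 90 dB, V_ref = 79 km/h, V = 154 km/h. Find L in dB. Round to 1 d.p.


V/V_ref = 154 / 79 = 1.949367
log10(1.949367) = 0.289894
20 * 0.289894 = 5.7979
L = 90 + 5.7979 = 95.8 dB

95.8


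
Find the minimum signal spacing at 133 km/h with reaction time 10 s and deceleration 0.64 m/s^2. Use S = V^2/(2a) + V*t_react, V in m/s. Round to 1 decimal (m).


V = 133 / 3.6 = 36.9444 m/s
Braking distance = 36.9444^2 / (2*0.64) = 1066.3219 m
Sighting distance = 36.9444 * 10 = 369.4444 m
S = 1066.3219 + 369.4444 = 1435.8 m

1435.8


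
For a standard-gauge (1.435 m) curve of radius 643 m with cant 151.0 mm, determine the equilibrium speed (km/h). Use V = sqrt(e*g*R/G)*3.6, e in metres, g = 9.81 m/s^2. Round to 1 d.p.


Convert cant: e = 151.0 mm = 0.1510 m
V_ms = sqrt(0.1510 * 9.81 * 643 / 1.435)
V_ms = sqrt(663.750753) = 25.7634 m/s
V = 25.7634 * 3.6 = 92.7 km/h

92.7


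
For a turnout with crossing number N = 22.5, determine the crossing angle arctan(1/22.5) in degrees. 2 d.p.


1/N = 1/22.5 = 0.044444
angle = arctan(0.044444) = 0.044415 rad
angle = 0.044415 * 180/pi = 2.54 degrees

2.54


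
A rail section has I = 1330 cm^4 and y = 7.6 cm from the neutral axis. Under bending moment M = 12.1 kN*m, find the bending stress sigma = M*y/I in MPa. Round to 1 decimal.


Convert units:
M = 12.1 kN*m = 12100000 N*mm
y = 7.6 cm = 76 mm
I = 1330 cm^4 = 13300000 mm^4
sigma = 12100000 * 76 / 13300000
sigma = 69.1 MPa

69.1


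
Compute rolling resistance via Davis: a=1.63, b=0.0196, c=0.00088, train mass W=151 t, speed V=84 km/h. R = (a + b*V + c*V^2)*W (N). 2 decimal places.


b*V = 0.0196 * 84 = 1.6464
c*V^2 = 0.00088 * 7056 = 6.20928
R_per_t = 1.63 + 1.6464 + 6.20928 = 9.48568 N/t
R_total = 9.48568 * 151 = 1432.34 N

1432.34


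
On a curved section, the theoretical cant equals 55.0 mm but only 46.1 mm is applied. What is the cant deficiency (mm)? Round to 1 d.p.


Cant deficiency = equilibrium cant - actual cant
CD = 55.0 - 46.1
CD = 8.9 mm

8.9


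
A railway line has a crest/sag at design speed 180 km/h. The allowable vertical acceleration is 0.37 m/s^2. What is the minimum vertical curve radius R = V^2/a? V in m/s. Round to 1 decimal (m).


Convert speed: V = 180 / 3.6 = 50.0 m/s
V^2 = 2500.0 m^2/s^2
R_v = 2500.0 / 0.37
R_v = 6756.8 m

6756.8


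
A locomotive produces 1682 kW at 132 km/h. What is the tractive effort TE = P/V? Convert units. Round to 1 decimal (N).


Convert: P = 1682 kW = 1682000 W
V = 132 / 3.6 = 36.6667 m/s
TE = 1682000 / 36.6667
TE = 45872.7 N

45872.7


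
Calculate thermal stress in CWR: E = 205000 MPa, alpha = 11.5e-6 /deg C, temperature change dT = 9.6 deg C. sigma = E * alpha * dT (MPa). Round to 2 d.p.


sigma = E * alpha * dT
sigma = 205000 * 11.5e-6 * 9.6
sigma = 2.3575 * 9.6
sigma = 22.63 MPa

22.63


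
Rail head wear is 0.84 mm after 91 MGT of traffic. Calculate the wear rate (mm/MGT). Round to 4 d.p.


Wear rate = total wear / cumulative tonnage
Rate = 0.84 / 91
Rate = 0.0092 mm/MGT

0.0092


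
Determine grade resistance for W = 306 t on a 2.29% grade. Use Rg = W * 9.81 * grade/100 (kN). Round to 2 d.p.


Rg = W * 9.81 * grade / 100
Rg = 306 * 9.81 * 2.29 / 100
Rg = 3001.86 * 0.0229
Rg = 68.74 kN

68.74


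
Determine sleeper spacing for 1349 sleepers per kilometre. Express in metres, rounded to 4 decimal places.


Spacing = 1000 m / number of sleepers
Spacing = 1000 / 1349
Spacing = 0.7413 m

0.7413


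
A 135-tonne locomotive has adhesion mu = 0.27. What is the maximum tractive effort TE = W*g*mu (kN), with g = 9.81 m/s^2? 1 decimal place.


TE_max = W * g * mu
TE_max = 135 * 9.81 * 0.27
TE_max = 1324.35 * 0.27
TE_max = 357.6 kN

357.6


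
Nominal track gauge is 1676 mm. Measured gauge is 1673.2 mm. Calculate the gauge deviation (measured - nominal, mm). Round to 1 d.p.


Deviation = measured - nominal
Deviation = 1673.2 - 1676
Deviation = -2.8 mm

-2.8


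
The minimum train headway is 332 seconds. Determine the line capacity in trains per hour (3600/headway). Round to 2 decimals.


Capacity = 3600 / headway
Capacity = 3600 / 332
Capacity = 10.84 trains/hour

10.84


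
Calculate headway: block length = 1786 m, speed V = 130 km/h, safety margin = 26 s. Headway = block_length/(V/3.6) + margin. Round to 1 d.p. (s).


V = 130 / 3.6 = 36.1111 m/s
Block traversal time = 1786 / 36.1111 = 49.4585 s
Headway = 49.4585 + 26
Headway = 75.5 s

75.5


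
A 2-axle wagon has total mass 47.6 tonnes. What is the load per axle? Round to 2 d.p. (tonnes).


Load per axle = total weight / number of axles
Load = 47.6 / 2
Load = 23.80 tonnes

23.80


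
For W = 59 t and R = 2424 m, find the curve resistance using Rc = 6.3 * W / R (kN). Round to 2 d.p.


Rc = 6.3 * W / R
Rc = 6.3 * 59 / 2424
Rc = 371.7 / 2424
Rc = 0.15 kN

0.15


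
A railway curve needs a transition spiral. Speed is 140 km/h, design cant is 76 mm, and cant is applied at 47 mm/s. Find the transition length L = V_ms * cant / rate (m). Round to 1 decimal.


Convert speed: V = 140 / 3.6 = 38.8889 m/s
L = 38.8889 * 76 / 47
L = 2955.5556 / 47
L = 62.9 m

62.9


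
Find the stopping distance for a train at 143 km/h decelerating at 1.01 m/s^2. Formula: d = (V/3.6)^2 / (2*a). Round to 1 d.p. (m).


Convert speed: V = 143 / 3.6 = 39.7222 m/s
V^2 = 1577.8549
d = 1577.8549 / (2 * 1.01)
d = 1577.8549 / 2.02
d = 781.1 m

781.1


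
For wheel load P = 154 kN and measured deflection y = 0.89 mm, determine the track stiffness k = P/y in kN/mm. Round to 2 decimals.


Track stiffness k = P / y
k = 154 / 0.89
k = 173.03 kN/mm

173.03


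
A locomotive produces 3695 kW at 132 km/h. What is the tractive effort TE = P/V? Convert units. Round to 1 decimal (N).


Convert: P = 3695 kW = 3695000 W
V = 132 / 3.6 = 36.6667 m/s
TE = 3695000 / 36.6667
TE = 100772.7 N

100772.7


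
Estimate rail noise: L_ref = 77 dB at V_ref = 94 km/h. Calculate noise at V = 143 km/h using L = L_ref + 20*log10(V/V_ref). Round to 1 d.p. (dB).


V/V_ref = 143 / 94 = 1.521277
log10(1.521277) = 0.182208
20 * 0.182208 = 3.6442
L = 77 + 3.6442 = 80.6 dB

80.6


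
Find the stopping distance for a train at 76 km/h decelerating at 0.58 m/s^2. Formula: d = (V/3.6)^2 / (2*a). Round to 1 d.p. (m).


Convert speed: V = 76 / 3.6 = 21.1111 m/s
V^2 = 445.679
d = 445.679 / (2 * 0.58)
d = 445.679 / 1.16
d = 384.2 m

384.2


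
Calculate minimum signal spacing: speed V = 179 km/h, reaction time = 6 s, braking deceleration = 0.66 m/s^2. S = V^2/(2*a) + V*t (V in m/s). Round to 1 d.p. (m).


V = 179 / 3.6 = 49.7222 m/s
Braking distance = 49.7222^2 / (2*0.66) = 1872.9541 m
Sighting distance = 49.7222 * 6 = 298.3333 m
S = 1872.9541 + 298.3333 = 2171.3 m

2171.3


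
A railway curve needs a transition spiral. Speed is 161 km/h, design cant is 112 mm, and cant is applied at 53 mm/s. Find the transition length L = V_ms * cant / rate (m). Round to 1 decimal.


Convert speed: V = 161 / 3.6 = 44.7222 m/s
L = 44.7222 * 112 / 53
L = 5008.8889 / 53
L = 94.5 m

94.5


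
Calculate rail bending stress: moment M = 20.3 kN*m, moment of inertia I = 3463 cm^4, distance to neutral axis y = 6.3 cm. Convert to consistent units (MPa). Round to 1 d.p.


Convert units:
M = 20.3 kN*m = 20300000 N*mm
y = 6.3 cm = 63 mm
I = 3463 cm^4 = 34630000 mm^4
sigma = 20300000 * 63 / 34630000
sigma = 36.9 MPa

36.9


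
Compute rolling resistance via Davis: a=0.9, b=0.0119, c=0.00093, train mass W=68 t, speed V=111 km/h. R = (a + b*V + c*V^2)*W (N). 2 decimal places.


b*V = 0.0119 * 111 = 1.3209
c*V^2 = 0.00093 * 12321 = 11.45853
R_per_t = 0.9 + 1.3209 + 11.45853 = 13.67943 N/t
R_total = 13.67943 * 68 = 930.20 N

930.20


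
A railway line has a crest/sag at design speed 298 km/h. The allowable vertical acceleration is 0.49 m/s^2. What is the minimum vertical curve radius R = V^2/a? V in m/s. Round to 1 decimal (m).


Convert speed: V = 298 / 3.6 = 82.7778 m/s
V^2 = 6852.1605 m^2/s^2
R_v = 6852.1605 / 0.49
R_v = 13984.0 m

13984.0


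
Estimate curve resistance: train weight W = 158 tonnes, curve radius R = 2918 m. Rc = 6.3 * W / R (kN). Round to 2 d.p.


Rc = 6.3 * W / R
Rc = 6.3 * 158 / 2918
Rc = 995.4 / 2918
Rc = 0.34 kN

0.34


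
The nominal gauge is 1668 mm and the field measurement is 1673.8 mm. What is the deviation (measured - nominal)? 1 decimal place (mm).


Deviation = measured - nominal
Deviation = 1673.8 - 1668
Deviation = 5.8 mm

5.8


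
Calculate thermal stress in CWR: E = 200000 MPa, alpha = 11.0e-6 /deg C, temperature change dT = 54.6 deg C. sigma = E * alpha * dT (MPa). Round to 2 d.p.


sigma = E * alpha * dT
sigma = 200000 * 11.0e-6 * 54.6
sigma = 2.2 * 54.6
sigma = 120.12 MPa

120.12


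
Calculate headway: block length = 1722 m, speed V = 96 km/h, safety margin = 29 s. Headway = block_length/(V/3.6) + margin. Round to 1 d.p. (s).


V = 96 / 3.6 = 26.6667 m/s
Block traversal time = 1722 / 26.6667 = 64.575 s
Headway = 64.575 + 29
Headway = 93.6 s

93.6


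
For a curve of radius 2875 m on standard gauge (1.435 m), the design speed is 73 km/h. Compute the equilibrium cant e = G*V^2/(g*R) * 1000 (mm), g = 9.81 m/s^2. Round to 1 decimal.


Convert speed: V = 73 / 3.6 = 20.2778 m/s
Apply formula: e = 1.435 * 20.2778^2 / (9.81 * 2875)
e = 1.435 * 411.1883 / 28203.75
e = 0.020921 m = 20.9 mm

20.9


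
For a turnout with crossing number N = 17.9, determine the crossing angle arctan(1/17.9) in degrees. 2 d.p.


1/N = 1/17.9 = 0.055866
angle = arctan(0.055866) = 0.055808 rad
angle = 0.055808 * 180/pi = 3.20 degrees

3.20


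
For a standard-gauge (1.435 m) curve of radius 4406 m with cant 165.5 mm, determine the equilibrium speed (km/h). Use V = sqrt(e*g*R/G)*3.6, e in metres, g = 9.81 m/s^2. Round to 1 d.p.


Convert cant: e = 165.5 mm = 0.1655 m
V_ms = sqrt(0.1655 * 9.81 * 4406 / 1.435)
V_ms = sqrt(4984.936118) = 70.6041 m/s
V = 70.6041 * 3.6 = 254.2 km/h

254.2


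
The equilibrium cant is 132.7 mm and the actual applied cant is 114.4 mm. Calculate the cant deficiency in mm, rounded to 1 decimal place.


Cant deficiency = equilibrium cant - actual cant
CD = 132.7 - 114.4
CD = 18.3 mm

18.3


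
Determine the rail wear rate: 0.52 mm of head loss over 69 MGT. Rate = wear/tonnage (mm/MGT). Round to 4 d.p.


Wear rate = total wear / cumulative tonnage
Rate = 0.52 / 69
Rate = 0.0075 mm/MGT

0.0075


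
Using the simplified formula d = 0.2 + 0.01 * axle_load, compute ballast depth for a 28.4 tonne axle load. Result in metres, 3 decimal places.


d = 0.2 + 0.01 * 28.4
d = 0.2 + 0.284
d = 0.484 m

0.484


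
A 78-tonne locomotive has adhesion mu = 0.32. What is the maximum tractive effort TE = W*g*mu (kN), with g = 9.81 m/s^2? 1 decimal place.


TE_max = W * g * mu
TE_max = 78 * 9.81 * 0.32
TE_max = 765.18 * 0.32
TE_max = 244.9 kN

244.9


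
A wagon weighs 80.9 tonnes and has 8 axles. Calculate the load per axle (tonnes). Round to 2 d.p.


Load per axle = total weight / number of axles
Load = 80.9 / 8
Load = 10.11 tonnes

10.11


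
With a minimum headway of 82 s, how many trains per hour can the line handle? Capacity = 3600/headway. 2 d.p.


Capacity = 3600 / headway
Capacity = 3600 / 82
Capacity = 43.90 trains/hour

43.90


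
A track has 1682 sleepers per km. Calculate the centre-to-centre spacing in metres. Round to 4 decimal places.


Spacing = 1000 m / number of sleepers
Spacing = 1000 / 1682
Spacing = 0.5945 m

0.5945


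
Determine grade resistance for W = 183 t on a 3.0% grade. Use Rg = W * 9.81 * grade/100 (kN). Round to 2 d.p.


Rg = W * 9.81 * grade / 100
Rg = 183 * 9.81 * 3.0 / 100
Rg = 1795.23 * 0.03
Rg = 53.86 kN

53.86


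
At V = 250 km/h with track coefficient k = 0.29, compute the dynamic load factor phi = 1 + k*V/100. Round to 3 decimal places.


phi = 1 + k * V / 100
phi = 1 + 0.29 * 250 / 100
phi = 1 + 0.725
phi = 1.725

1.725


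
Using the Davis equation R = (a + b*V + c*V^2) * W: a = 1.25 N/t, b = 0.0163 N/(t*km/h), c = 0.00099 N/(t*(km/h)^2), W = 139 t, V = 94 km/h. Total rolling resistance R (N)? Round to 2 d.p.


b*V = 0.0163 * 94 = 1.5322
c*V^2 = 0.00099 * 8836 = 8.74764
R_per_t = 1.25 + 1.5322 + 8.74764 = 11.52984 N/t
R_total = 11.52984 * 139 = 1602.65 N

1602.65


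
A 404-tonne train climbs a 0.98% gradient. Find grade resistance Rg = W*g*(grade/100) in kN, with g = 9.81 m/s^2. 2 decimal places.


Rg = W * 9.81 * grade / 100
Rg = 404 * 9.81 * 0.98 / 100
Rg = 3963.24 * 0.0098
Rg = 38.84 kN

38.84


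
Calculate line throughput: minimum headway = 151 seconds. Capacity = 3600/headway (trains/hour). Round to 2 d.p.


Capacity = 3600 / headway
Capacity = 3600 / 151
Capacity = 23.84 trains/hour

23.84


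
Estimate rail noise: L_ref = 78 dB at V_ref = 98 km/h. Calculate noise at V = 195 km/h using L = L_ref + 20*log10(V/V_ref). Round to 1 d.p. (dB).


V/V_ref = 195 / 98 = 1.989796
log10(1.989796) = 0.298809
20 * 0.298809 = 5.9762
L = 78 + 5.9762 = 84.0 dB

84.0


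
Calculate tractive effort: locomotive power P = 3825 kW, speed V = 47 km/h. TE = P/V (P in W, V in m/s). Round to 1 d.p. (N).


Convert: P = 3825 kW = 3825000 W
V = 47 / 3.6 = 13.0556 m/s
TE = 3825000 / 13.0556
TE = 292978.7 N

292978.7


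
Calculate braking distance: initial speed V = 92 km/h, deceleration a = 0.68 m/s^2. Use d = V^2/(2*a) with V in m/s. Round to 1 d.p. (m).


Convert speed: V = 92 / 3.6 = 25.5556 m/s
V^2 = 653.0864
d = 653.0864 / (2 * 0.68)
d = 653.0864 / 1.36
d = 480.2 m

480.2


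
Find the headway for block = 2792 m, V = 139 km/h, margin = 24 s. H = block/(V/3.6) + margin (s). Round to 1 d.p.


V = 139 / 3.6 = 38.6111 m/s
Block traversal time = 2792 / 38.6111 = 72.3108 s
Headway = 72.3108 + 24
Headway = 96.3 s

96.3


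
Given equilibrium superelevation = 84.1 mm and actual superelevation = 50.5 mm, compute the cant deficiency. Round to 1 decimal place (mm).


Cant deficiency = equilibrium cant - actual cant
CD = 84.1 - 50.5
CD = 33.6 mm

33.6


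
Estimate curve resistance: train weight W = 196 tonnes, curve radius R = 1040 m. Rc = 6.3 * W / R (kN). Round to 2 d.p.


Rc = 6.3 * W / R
Rc = 6.3 * 196 / 1040
Rc = 1234.8 / 1040
Rc = 1.19 kN

1.19


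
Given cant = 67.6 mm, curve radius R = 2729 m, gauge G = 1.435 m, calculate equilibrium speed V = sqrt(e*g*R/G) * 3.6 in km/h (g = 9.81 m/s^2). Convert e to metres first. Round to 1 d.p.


Convert cant: e = 67.6 mm = 0.0676 m
V_ms = sqrt(0.0676 * 9.81 * 2729 / 1.435)
V_ms = sqrt(1261.151724) = 35.5127 m/s
V = 35.5127 * 3.6 = 127.8 km/h

127.8


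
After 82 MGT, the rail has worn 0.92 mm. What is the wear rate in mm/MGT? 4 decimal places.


Wear rate = total wear / cumulative tonnage
Rate = 0.92 / 82
Rate = 0.0112 mm/MGT

0.0112


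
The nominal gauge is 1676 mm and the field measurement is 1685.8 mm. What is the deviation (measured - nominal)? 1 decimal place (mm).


Deviation = measured - nominal
Deviation = 1685.8 - 1676
Deviation = 9.8 mm

9.8


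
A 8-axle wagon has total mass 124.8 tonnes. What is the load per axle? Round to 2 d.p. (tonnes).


Load per axle = total weight / number of axles
Load = 124.8 / 8
Load = 15.60 tonnes

15.60


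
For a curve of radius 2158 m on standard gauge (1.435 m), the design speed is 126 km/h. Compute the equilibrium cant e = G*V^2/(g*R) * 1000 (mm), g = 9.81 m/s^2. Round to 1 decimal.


Convert speed: V = 126 / 3.6 = 35.0 m/s
Apply formula: e = 1.435 * 35.0^2 / (9.81 * 2158)
e = 1.435 * 1225.0 / 21169.98
e = 0.083036 m = 83.0 mm

83.0


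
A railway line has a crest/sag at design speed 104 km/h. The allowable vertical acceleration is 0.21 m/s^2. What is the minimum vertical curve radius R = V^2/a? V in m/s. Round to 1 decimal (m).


Convert speed: V = 104 / 3.6 = 28.8889 m/s
V^2 = 834.5679 m^2/s^2
R_v = 834.5679 / 0.21
R_v = 3974.1 m

3974.1


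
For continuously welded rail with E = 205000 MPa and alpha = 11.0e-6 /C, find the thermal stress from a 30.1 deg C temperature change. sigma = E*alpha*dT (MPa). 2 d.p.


sigma = E * alpha * dT
sigma = 205000 * 11.0e-6 * 30.1
sigma = 2.255 * 30.1
sigma = 67.88 MPa

67.88


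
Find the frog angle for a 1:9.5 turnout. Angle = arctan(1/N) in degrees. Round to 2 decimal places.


1/N = 1/9.5 = 0.105263
angle = arctan(0.105263) = 0.104877 rad
angle = 0.104877 * 180/pi = 6.01 degrees

6.01


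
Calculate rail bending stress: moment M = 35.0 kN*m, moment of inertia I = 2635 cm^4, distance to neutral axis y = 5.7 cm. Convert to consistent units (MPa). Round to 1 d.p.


Convert units:
M = 35.0 kN*m = 35000000 N*mm
y = 5.7 cm = 57 mm
I = 2635 cm^4 = 26350000 mm^4
sigma = 35000000 * 57 / 26350000
sigma = 75.7 MPa

75.7


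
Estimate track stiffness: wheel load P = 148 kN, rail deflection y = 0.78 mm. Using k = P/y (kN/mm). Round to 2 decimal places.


Track stiffness k = P / y
k = 148 / 0.78
k = 189.74 kN/mm

189.74


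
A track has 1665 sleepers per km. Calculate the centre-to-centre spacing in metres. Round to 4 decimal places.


Spacing = 1000 m / number of sleepers
Spacing = 1000 / 1665
Spacing = 0.6006 m

0.6006


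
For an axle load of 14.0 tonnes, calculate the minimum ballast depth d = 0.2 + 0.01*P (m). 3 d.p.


d = 0.2 + 0.01 * 14.0
d = 0.2 + 0.14
d = 0.340 m

0.340


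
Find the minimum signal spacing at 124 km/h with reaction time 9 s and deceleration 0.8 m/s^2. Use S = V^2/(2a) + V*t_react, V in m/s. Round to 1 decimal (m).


V = 124 / 3.6 = 34.4444 m/s
Braking distance = 34.4444^2 / (2*0.8) = 741.5123 m
Sighting distance = 34.4444 * 9 = 310.0 m
S = 741.5123 + 310.0 = 1051.5 m

1051.5


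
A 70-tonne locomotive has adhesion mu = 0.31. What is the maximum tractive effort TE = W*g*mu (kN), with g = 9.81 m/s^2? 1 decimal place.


TE_max = W * g * mu
TE_max = 70 * 9.81 * 0.31
TE_max = 686.7 * 0.31
TE_max = 212.9 kN

212.9


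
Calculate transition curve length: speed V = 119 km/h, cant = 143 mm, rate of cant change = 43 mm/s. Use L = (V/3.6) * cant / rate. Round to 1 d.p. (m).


Convert speed: V = 119 / 3.6 = 33.0556 m/s
L = 33.0556 * 143 / 43
L = 4726.9444 / 43
L = 109.9 m

109.9


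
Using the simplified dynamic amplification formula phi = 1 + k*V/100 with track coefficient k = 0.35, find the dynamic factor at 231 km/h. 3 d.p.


phi = 1 + k * V / 100
phi = 1 + 0.35 * 231 / 100
phi = 1 + 0.8085
phi = 1.809

1.809


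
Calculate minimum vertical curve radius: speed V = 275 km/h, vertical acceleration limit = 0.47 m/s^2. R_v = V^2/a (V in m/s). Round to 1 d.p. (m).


Convert speed: V = 275 / 3.6 = 76.3889 m/s
V^2 = 5835.2623 m^2/s^2
R_v = 5835.2623 / 0.47
R_v = 12415.5 m

12415.5


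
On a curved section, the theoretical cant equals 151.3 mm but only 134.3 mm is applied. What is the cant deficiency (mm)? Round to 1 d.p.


Cant deficiency = equilibrium cant - actual cant
CD = 151.3 - 134.3
CD = 17.0 mm

17.0


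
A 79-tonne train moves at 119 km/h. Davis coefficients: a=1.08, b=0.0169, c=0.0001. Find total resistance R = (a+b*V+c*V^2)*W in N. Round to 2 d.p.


b*V = 0.0169 * 119 = 2.0111
c*V^2 = 0.0001 * 14161 = 1.4161
R_per_t = 1.08 + 2.0111 + 1.4161 = 4.5072 N/t
R_total = 4.5072 * 79 = 356.07 N

356.07


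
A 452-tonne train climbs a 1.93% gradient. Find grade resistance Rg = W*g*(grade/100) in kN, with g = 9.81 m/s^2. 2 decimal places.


Rg = W * 9.81 * grade / 100
Rg = 452 * 9.81 * 1.93 / 100
Rg = 4434.12 * 0.0193
Rg = 85.58 kN

85.58


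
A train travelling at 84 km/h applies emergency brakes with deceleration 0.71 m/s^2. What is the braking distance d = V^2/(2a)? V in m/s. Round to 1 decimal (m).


Convert speed: V = 84 / 3.6 = 23.3333 m/s
V^2 = 544.4444
d = 544.4444 / (2 * 0.71)
d = 544.4444 / 1.42
d = 383.4 m

383.4


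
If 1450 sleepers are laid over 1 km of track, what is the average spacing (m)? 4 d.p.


Spacing = 1000 m / number of sleepers
Spacing = 1000 / 1450
Spacing = 0.6897 m

0.6897


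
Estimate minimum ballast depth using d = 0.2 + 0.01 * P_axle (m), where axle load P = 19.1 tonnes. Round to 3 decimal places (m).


d = 0.2 + 0.01 * 19.1
d = 0.2 + 0.191
d = 0.391 m

0.391


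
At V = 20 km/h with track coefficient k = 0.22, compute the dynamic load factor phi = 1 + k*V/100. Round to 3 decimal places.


phi = 1 + k * V / 100
phi = 1 + 0.22 * 20 / 100
phi = 1 + 0.044
phi = 1.044

1.044


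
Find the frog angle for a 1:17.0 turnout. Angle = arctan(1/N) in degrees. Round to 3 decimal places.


1/N = 1/17.0 = 0.058824
angle = arctan(0.058824) = 0.058756 rad
angle = 0.058756 * 180/pi = 3.366 degrees

3.366


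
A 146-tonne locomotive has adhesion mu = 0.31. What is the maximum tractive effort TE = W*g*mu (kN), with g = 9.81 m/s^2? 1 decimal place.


TE_max = W * g * mu
TE_max = 146 * 9.81 * 0.31
TE_max = 1432.26 * 0.31
TE_max = 444.0 kN

444.0


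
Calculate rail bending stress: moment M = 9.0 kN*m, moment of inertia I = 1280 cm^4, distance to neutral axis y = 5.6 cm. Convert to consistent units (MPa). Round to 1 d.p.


Convert units:
M = 9.0 kN*m = 9000000 N*mm
y = 5.6 cm = 56 mm
I = 1280 cm^4 = 12800000 mm^4
sigma = 9000000 * 56 / 12800000
sigma = 39.4 MPa

39.4


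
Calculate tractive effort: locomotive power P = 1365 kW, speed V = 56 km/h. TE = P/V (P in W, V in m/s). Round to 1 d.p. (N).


Convert: P = 1365 kW = 1365000 W
V = 56 / 3.6 = 15.5556 m/s
TE = 1365000 / 15.5556
TE = 87750.0 N

87750.0


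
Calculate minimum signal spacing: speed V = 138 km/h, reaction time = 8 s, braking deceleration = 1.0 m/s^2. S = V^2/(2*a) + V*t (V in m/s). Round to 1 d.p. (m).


V = 138 / 3.6 = 38.3333 m/s
Braking distance = 38.3333^2 / (2*1.0) = 734.7222 m
Sighting distance = 38.3333 * 8 = 306.6667 m
S = 734.7222 + 306.6667 = 1041.4 m

1041.4


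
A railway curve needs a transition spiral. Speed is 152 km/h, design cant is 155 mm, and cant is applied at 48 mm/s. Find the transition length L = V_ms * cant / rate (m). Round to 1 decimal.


Convert speed: V = 152 / 3.6 = 42.2222 m/s
L = 42.2222 * 155 / 48
L = 6544.4444 / 48
L = 136.3 m

136.3
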